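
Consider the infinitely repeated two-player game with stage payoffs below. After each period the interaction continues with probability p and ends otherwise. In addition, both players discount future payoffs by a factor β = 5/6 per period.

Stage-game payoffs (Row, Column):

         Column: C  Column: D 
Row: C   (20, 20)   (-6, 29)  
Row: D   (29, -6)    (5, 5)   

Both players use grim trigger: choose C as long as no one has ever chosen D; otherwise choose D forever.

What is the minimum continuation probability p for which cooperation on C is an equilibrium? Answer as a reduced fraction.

With continuation probability p and discount β, the effective per-period discount factor is βp.
Grim-trigger IC: βp ≥ (29−20)/(29−5) = 3/8.
So p ≥ (3/8)/(5/6) = 9/20.

9/20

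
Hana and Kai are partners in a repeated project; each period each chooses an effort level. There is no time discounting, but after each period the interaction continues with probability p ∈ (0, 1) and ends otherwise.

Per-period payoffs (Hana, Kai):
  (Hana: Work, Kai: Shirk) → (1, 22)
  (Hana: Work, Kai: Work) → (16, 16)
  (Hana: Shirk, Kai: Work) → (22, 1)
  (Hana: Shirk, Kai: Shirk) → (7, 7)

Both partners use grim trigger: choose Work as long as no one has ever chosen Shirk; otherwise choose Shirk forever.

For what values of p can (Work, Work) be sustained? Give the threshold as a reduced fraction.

Expected cooperation value is 16 + p·16 + p²·16 + … = 16/(1−p); deviation gives 22 + p·7/(1−p).
16 ≥ 22(1−p) + 7p ⇒ 15p ≥ 6 ⇒ p ≥ 6/15 = 2/5.

2/5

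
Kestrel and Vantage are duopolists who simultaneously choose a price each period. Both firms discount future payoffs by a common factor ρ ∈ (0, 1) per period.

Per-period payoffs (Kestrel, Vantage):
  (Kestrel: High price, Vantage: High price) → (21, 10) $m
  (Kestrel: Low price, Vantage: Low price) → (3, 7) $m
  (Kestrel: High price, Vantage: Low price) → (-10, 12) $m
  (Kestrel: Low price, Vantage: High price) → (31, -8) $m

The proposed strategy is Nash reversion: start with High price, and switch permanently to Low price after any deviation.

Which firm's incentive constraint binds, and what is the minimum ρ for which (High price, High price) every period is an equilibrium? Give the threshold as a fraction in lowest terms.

Vantage; ρ ≥ 2/5

Kestrel's threshold: (31−21)/(31−3) = 5/14.
Vantage's threshold: (12−10)/(12−7) = 2/5.
5/14 < 2/5, so Vantage binds and ρ* = 2/5.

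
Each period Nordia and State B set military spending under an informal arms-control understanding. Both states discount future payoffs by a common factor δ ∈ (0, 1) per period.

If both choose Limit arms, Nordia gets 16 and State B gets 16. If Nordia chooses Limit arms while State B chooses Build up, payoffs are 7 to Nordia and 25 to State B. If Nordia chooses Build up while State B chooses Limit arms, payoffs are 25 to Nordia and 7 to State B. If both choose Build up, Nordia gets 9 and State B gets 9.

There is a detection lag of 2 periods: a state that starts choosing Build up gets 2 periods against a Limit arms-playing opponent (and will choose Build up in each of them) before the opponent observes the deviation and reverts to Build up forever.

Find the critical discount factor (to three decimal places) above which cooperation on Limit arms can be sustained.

0.750

A deviator earns 25 for 2 periods, then 9 forever; cooperating earns 16 forever. Multiplying the IC by (1−δ):
16 ≥ 25(1−δ^2) + 9δ^2, so 16·δ^2 ≥ 9 and δ^2 ≥ 9/16.
δ ≥ (9/16)^(1/2) ≈ 0.750.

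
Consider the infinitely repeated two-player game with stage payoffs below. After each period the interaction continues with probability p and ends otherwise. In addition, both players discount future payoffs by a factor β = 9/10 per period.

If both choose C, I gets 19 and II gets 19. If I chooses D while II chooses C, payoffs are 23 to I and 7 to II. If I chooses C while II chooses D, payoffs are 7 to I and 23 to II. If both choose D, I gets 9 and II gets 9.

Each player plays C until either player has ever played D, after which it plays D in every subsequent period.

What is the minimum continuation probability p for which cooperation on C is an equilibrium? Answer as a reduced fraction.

20/63

Expected continuation weight on next period's payoff is β·p = 9/10·p, which plays the role of the discount factor.
Cooperation requires 9/10·p ≥ (23−19)/(23−9) = 2/7, hence p ≥ 20/63.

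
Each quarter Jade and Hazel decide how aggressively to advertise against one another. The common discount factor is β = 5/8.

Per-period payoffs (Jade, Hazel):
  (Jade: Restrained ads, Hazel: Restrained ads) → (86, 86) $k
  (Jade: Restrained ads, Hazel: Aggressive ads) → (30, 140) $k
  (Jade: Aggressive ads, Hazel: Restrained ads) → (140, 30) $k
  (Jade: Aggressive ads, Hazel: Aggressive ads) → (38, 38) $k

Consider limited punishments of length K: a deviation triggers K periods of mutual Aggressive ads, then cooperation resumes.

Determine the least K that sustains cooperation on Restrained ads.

IC: β(1−β^K)/(1−β) ≥ (140−86)/(86−38) = 9/8.
With β = 5/8: need 1 − β^K ≥ 9/8·(1−5/8)/(5/8), i.e. β^K ≤ 0.3250.
Since (5/8)^2 = 0.3906 and (5/8)^3 = 0.2441, the smallest such K is 3.

3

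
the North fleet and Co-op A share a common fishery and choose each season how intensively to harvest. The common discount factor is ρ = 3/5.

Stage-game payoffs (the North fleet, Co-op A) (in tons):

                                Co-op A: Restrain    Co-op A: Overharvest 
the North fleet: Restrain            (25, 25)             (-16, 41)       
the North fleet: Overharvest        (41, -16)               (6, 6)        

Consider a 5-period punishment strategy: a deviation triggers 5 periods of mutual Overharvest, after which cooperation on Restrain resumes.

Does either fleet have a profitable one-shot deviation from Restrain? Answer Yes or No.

No

IC: ρ+…+ρ^5 ≥ (41−25)/(25−6) = 16/19.
At ρ = 3/5: partial sum = 1.3834 ≥ 0.8421. Cooperation sustainable.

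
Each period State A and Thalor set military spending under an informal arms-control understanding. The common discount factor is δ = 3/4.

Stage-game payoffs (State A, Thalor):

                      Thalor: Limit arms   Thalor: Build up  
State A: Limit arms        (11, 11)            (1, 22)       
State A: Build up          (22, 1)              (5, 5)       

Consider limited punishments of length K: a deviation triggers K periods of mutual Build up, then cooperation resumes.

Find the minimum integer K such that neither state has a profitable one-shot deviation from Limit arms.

4

Need Σ_{k=1}^{K} δ^k ≥ (22−11)/(11−5) = 1.8333 at δ = 3/4.
At K = 3 the sum is 1.7344 < 1.8333; at K = 4 it is 2.0508 ≥ 1.8333.
So the minimum punishment length is K = 4.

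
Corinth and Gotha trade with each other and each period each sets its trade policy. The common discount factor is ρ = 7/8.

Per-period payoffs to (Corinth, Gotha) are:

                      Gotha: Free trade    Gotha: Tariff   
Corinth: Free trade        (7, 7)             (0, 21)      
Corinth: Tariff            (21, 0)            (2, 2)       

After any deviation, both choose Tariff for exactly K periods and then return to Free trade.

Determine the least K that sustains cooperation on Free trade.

4

No profitable deviation requires (7−2)(ρ+…+ρ^K) ≥ 21−7, i.e. ρ+…+ρ^K ≥ 14/5 ≈ 2.8000.
With ρ = 7/8, the partial sums are K=1: 0.8750, K=2: 1.6406, K=3: 2.3105, K=4: 2.8967.
K = 4 is the first length at which the sum reaches 2.8000.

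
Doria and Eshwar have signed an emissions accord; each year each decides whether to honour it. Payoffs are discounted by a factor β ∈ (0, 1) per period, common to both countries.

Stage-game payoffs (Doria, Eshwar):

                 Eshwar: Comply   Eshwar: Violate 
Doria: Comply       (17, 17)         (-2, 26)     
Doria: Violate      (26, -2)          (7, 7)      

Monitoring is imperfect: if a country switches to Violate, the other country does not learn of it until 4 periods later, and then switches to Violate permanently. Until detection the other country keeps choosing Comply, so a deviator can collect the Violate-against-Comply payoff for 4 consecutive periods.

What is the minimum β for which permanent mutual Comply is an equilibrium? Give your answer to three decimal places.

0.830

The best deviation is to choose Violate for all 4 undetected periods, earning 26 each, then 7 forever once detected.
Deviation value: 26(1−β^4)/(1−β) + 7β^4/(1−β); cooperation value: 17/(1−β).
IC: 17 ≥ 26(1−β^4) + 7β^4 = 26 − 19β^4.
So β^4 ≥ 9/19, giving β ≥ (9/19)^(1/4) ≈ 0.830.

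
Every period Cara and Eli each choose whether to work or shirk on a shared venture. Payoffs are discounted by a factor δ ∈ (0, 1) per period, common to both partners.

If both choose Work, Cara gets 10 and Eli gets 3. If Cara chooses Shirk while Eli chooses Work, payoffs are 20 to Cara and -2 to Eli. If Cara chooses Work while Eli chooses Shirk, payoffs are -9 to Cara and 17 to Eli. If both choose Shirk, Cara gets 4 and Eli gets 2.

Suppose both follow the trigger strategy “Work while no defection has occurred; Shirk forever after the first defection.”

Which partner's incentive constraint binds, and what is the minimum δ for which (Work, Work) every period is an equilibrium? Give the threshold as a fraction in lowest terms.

Cara's threshold: (20−10)/(20−4) = 5/8.
Eli's threshold: (17−3)/(17−2) = 14/15.
5/8 < 14/15, so Eli binds and δ* = 14/15.

Eli; δ ≥ 14/15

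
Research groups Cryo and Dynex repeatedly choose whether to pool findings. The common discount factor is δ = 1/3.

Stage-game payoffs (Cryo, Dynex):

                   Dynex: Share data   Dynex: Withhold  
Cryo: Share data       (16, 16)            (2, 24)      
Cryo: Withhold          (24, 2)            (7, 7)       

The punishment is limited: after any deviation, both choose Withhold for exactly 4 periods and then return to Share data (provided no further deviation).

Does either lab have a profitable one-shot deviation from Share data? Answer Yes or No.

Yes

IC: δ+…+δ^4 ≥ (24−16)/(16−7) = 8/9.
At δ = 1/3: partial sum = 0.4938 < 0.8889. Cooperation not sustainable.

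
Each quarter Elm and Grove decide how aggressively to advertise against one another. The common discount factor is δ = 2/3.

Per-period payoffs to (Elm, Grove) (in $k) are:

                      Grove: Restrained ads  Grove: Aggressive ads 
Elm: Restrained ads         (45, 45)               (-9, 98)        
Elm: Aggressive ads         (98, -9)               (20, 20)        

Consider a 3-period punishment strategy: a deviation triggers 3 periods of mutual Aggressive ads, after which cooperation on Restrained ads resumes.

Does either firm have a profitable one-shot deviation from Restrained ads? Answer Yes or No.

A one-shot deviation gives 98 now, then 20 for 3 periods, then back to 45.
Gain from deviating: (98−45) today; loss: (45−20) in each of the next 3 periods.
No-deviation condition: (45−20)(δ+…+δ^3) ≥ 98−45, i.e. δ+…+δ^3 ≥ 53/25.
At δ = 2/3: δ+…+δ^3 = 1.4074 < 2.1200.
So cooperation is not sustainable.

Yes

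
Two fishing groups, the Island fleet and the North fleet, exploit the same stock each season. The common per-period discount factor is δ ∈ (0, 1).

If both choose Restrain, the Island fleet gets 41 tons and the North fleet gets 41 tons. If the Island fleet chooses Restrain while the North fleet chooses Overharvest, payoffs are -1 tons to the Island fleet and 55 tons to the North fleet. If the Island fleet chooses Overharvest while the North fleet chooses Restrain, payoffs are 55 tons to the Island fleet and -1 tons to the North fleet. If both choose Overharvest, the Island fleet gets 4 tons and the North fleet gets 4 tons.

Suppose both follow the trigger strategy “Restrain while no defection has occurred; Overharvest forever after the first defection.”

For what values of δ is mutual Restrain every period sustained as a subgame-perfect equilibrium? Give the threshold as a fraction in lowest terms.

41/(1−δ) ≥ 55 + 4δ/(1−δ)
41 ≥ 55 − 51δ
δ ≥ 14/51.

14/51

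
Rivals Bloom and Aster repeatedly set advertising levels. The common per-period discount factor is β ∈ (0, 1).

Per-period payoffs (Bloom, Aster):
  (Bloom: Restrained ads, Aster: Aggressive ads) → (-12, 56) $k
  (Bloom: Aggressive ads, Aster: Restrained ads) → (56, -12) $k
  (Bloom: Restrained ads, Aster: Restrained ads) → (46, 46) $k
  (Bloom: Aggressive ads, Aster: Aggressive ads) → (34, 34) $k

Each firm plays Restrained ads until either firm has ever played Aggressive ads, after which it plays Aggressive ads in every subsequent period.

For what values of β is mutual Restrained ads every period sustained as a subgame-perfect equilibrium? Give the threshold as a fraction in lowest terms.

One-period gain from deviating is 56 − 46 = 10. The loss is 46 − 34 = 12 in every subsequent period, with present value 12·β/(1−β).
Deviation is unprofitable when 12·β/(1−β) ≥ 10, i.e. β/(1−β) ≥ 5/6.
Equivalently β ≥ 10/(10+12) = 5/11.

5/11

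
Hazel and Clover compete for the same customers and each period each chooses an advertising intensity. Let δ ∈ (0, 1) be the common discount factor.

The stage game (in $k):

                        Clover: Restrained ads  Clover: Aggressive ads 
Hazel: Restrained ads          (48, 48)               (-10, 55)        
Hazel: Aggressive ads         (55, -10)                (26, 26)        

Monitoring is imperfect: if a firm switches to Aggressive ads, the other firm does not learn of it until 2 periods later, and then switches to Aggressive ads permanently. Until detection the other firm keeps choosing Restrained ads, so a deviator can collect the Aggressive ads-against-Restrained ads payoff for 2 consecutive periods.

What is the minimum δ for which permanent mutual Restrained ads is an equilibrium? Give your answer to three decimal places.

0.491

Deviating for the 2 undetected periods gains 55−48 = 7 per period over cooperation, then loses 48−26 = 22 per period forever once punishment starts.
Gain: 7(1 + δ + … + δ^1); loss: 22·δ^2/(1−δ).
No profitable deviation ⇔ 7(1−δ^2) ≤ 22·δ^2, i.e. δ^2 ≥ 7/(7+22) = 7/29.
Hence δ ≥ (7/29)^(1/2) ≈ 0.491.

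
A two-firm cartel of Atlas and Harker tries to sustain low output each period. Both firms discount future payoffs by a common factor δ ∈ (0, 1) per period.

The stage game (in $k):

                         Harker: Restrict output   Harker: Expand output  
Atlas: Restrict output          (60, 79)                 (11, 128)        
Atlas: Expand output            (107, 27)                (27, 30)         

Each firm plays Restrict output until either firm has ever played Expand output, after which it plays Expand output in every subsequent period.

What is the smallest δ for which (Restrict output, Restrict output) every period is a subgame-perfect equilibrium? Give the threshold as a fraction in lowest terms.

For Atlas: deviation gain 107−60 = 47, per-period punishment loss 60−27 = 33. IC gives δ ≥ 47/80.
For Harker: gain 49, loss 49 per period, so δ ≥ 49/98 = 1/2.
The tighter constraint is Atlas's, so cooperation needs δ ≥ 47/80.

47/80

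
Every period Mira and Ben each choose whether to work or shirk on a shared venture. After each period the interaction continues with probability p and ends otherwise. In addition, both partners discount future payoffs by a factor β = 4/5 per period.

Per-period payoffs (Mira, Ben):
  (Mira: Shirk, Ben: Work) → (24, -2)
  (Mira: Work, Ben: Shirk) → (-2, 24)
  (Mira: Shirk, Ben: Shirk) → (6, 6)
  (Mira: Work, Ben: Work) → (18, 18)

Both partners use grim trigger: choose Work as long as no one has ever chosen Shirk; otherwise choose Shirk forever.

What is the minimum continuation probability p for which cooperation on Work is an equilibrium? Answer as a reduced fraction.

Expected continuation weight on next period's payoff is β·p = 4/5·p, which plays the role of the discount factor.
Cooperation requires 4/5·p ≥ (24−18)/(24−6) = 1/3, hence p ≥ 5/12.

5/12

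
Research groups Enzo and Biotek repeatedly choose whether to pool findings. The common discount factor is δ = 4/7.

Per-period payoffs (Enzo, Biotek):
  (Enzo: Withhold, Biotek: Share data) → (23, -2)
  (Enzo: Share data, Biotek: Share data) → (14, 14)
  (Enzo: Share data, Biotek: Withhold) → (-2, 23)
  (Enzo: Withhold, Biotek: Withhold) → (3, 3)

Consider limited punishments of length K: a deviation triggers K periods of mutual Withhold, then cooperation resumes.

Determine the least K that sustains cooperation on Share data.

2

No profitable deviation requires (14−3)(δ+…+δ^K) ≥ 23−14, i.e. δ+…+δ^K ≥ 9/11 ≈ 0.8182.
With δ = 4/7, the partial sums are K=1: 0.5714, K=2: 0.8980.
K = 2 is the first length at which the sum reaches 0.8182.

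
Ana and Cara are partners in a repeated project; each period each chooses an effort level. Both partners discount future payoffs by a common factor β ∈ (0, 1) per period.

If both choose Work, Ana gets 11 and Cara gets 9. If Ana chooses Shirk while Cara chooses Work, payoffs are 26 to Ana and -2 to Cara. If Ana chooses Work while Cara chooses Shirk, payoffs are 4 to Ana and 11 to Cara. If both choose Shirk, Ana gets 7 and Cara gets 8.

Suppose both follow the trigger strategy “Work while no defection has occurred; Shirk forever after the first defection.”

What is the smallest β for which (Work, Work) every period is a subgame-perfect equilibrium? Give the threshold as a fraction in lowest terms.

15/19

Ana: cooperation gives 11 each period; deviation gives 26 once then 7 forever.
  11/(1−β) ≥ 26 + 7β/(1−β) ⇒ β ≥ 15/19.
Cara: cooperation gives 9 each period; deviation gives 11 once then 8 forever.
  β ≥ 2/3.
Both must hold, so the binding constraint is Ana's: β ≥ 15/19.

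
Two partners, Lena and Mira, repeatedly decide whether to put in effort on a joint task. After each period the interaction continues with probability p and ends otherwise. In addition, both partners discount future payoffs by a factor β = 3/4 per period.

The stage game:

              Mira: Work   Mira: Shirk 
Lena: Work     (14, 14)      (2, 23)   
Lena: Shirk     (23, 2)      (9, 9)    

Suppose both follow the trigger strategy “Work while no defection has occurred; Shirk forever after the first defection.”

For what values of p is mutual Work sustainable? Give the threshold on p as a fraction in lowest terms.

Expected continuation weight on next period's payoff is β·p = 3/4·p, which plays the role of the discount factor.
Cooperation requires 3/4·p ≥ (23−14)/(23−9) = 9/14, hence p ≥ 6/7.

6/7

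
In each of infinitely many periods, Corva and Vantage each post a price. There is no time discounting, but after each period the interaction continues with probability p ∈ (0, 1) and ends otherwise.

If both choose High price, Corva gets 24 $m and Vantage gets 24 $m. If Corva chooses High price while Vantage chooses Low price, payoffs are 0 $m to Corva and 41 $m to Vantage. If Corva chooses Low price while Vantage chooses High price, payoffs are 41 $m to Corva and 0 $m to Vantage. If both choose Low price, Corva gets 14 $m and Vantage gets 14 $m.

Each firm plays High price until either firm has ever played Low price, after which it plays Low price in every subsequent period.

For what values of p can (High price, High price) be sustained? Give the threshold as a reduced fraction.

17/27

With no time discounting, the continuation probability p plays the role of the discount factor.
Grim-trigger IC: 24/(1−p) ≥ 41 + 14p/(1−p) ⇒ p ≥ (41−24)/(41−14) = 17/27.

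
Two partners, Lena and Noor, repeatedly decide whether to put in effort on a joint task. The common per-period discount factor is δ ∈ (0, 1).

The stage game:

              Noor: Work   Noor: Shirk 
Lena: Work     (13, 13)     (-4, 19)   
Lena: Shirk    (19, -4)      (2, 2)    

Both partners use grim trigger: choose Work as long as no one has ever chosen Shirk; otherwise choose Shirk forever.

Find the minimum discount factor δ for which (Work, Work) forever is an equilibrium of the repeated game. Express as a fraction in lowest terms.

Cooperation forever yields 13 each period: 13/(1−δ).
Deviating yields 19 once, then 2 forever: 19 + 2δ/(1−δ).
No profitable deviation requires 13/(1−δ) ≥ 19 + 2δ/(1−δ).
Multiplying by (1−δ): 13 ≥ 19(1−δ) + 2δ = 19 − 17δ.
So 17δ ≥ 6, i.e. δ ≥ 6/17.

6/17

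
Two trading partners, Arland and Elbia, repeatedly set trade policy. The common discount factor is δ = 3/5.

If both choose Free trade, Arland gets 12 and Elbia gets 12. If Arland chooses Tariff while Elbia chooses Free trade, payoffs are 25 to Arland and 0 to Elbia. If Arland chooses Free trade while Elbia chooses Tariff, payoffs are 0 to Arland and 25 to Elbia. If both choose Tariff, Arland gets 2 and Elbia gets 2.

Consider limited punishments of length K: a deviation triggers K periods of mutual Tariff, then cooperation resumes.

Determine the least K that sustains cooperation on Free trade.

4

Need Σ_{k=1}^{K} δ^k ≥ (25−12)/(12−2) = 1.3000 at δ = 3/5.
At K = 3 the sum is 1.1760 < 1.3000; at K = 4 it is 1.3056 ≥ 1.3000.
So the minimum punishment length is K = 4.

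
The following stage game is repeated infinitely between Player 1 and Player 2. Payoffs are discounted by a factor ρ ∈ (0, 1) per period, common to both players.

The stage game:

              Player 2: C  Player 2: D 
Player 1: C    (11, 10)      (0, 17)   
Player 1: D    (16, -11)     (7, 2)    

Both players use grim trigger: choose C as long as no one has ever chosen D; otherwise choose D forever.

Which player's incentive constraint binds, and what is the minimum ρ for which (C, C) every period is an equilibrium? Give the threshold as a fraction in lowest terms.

Player 1; ρ ≥ 5/9

Player 1: cooperation gives 11 each period; deviation gives 16 once then 7 forever.
  11/(1−ρ) ≥ 16 + 7ρ/(1−ρ) ⇒ ρ ≥ 5/9.
Player 2: cooperation gives 10 each period; deviation gives 17 once then 2 forever.
  ρ ≥ 7/15.
Both must hold, so the binding constraint is Player 1's: ρ ≥ 5/9.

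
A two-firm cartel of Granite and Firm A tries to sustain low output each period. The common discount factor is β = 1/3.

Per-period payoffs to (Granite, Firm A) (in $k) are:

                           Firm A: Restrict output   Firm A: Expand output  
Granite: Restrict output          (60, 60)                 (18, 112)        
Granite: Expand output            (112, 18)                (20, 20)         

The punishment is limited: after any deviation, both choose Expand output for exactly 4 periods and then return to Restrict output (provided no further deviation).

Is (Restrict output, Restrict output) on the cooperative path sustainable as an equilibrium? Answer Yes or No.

A one-shot deviation gives 112 now, then 20 for 4 periods, then back to 60.
Gain from deviating: (112−60) today; loss: (60−20) in each of the next 4 periods.
No-deviation condition: (60−20)(β+…+β^4) ≥ 112−60, i.e. β+…+β^4 ≥ 13/10.
At β = 1/3: β+…+β^4 = 0.4938 < 1.3000.
So cooperation is not sustainable.

No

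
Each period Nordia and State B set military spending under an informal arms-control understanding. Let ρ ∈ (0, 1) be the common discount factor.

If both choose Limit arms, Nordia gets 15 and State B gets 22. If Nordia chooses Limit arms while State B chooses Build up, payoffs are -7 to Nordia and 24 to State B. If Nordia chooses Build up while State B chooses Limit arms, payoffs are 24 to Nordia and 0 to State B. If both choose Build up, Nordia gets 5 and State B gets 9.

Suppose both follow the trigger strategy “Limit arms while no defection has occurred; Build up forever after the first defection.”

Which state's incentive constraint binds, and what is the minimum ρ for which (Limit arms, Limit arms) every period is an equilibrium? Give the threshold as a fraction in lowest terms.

Nordia's threshold: (24−15)/(24−5) = 9/19.
State B's threshold: (24−22)/(24−9) = 2/15.
9/19 > 2/15, so Nordia binds and ρ* = 9/19.

Nordia; ρ ≥ 9/19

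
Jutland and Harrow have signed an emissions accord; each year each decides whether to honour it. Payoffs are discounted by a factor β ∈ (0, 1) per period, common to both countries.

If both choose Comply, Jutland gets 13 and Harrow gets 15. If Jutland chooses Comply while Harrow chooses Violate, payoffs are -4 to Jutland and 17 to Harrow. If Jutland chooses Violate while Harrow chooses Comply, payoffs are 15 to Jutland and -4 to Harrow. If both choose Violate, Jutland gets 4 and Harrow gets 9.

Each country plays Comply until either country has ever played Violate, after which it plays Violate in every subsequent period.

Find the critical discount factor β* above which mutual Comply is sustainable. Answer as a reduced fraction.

1/4

For Jutland: deviation gain 15−13 = 2, per-period punishment loss 13−4 = 9. IC gives β ≥ 2/11.
For Harrow: gain 2, loss 6 per period, so β ≥ 2/8 = 1/4.
The tighter constraint is Harrow's, so cooperation needs β ≥ 1/4.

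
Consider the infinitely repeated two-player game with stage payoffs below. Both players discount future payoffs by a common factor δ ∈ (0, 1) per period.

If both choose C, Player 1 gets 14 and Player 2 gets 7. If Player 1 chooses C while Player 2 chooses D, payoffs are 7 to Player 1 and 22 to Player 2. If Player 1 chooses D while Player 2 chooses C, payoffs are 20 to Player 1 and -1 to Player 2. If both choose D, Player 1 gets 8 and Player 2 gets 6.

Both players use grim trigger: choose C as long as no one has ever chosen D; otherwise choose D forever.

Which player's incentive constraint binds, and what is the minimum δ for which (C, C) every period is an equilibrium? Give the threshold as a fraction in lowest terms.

For Player 1: deviation gain 20−14 = 6, per-period punishment loss 14−8 = 6. IC gives δ ≥ 6/12 = 1/2.
For Player 2: gain 15, loss 1 per period, so δ ≥ 15/16.
The tighter constraint is Player 2's, so cooperation needs δ ≥ 15/16.

Player 2; δ ≥ 15/16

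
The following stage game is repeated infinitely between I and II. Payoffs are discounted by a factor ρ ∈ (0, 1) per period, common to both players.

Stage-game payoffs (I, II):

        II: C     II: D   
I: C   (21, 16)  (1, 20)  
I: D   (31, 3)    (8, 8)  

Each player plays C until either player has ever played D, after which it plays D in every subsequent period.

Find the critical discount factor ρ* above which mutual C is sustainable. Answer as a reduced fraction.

10/23

I's threshold: (31−21)/(31−8) = 10/23.
II's threshold: (20−16)/(20−8) = 1/3.
10/23 > 1/3, so I binds and ρ* = 10/23.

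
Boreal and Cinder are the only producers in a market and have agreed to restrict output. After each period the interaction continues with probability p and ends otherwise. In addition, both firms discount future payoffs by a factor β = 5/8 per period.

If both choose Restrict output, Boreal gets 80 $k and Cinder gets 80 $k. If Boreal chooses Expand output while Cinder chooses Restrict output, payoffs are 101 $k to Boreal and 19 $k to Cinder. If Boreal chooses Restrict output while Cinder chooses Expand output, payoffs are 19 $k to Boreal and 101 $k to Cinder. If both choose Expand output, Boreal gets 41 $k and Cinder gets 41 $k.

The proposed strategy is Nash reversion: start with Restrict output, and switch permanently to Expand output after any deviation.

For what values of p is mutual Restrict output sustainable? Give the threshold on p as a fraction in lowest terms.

Expected continuation weight on next period's payoff is β·p = 5/8·p, which plays the role of the discount factor.
Cooperation requires 5/8·p ≥ (101−80)/(101−41) = 7/20, hence p ≥ 14/25.

14/25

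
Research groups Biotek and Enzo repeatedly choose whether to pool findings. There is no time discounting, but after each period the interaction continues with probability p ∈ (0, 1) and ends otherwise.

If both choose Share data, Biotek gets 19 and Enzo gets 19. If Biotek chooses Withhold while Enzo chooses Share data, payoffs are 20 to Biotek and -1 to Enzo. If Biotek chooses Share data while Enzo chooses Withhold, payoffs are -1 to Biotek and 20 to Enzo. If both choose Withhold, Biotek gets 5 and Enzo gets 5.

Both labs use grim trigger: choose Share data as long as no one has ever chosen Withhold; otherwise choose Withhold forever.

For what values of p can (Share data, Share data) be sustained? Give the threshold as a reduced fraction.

1/15

With no time discounting, the continuation probability p plays the role of the discount factor.
Grim-trigger IC: 19/(1−p) ≥ 20 + 5p/(1−p) ⇒ p ≥ (20−19)/(20−5) = 1/15.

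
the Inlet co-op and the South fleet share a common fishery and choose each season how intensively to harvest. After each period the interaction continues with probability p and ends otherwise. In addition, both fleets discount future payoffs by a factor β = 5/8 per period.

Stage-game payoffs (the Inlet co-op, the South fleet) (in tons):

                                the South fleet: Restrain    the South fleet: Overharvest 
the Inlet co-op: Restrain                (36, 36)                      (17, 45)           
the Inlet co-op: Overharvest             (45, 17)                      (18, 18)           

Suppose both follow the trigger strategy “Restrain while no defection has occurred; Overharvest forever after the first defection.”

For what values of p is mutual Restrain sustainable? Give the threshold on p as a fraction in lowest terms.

8/15

Expected continuation weight on next period's payoff is β·p = 5/8·p, which plays the role of the discount factor.
Cooperation requires 5/8·p ≥ (45−36)/(45−18) = 1/3, hence p ≥ 8/15.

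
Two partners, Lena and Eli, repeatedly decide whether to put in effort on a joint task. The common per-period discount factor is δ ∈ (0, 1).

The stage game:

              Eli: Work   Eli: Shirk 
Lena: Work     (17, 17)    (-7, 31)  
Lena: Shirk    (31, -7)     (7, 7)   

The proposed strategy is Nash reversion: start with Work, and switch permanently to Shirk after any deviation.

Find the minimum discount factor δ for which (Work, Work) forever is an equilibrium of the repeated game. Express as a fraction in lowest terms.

Cooperation forever yields 17 each period: 17/(1−δ).
Deviating yields 31 once, then 7 forever: 31 + 7δ/(1−δ).
No profitable deviation requires 17/(1−δ) ≥ 31 + 7δ/(1−δ).
Multiplying by (1−δ): 17 ≥ 31(1−δ) + 7δ = 31 − 24δ.
So 24δ ≥ 14, i.e. δ ≥ 14/24 = 7/12.

7/12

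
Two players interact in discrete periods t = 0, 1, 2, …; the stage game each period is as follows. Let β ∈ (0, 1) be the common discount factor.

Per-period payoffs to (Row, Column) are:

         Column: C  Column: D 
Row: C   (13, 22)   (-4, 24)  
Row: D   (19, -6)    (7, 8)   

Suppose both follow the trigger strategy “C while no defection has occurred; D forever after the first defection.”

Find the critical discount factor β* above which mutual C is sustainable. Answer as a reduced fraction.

Row's threshold: (19−13)/(19−7) = 1/2.
Column's threshold: (24−22)/(24−8) = 1/8.
1/2 > 1/8, so Row binds and β* = 1/2.

1/2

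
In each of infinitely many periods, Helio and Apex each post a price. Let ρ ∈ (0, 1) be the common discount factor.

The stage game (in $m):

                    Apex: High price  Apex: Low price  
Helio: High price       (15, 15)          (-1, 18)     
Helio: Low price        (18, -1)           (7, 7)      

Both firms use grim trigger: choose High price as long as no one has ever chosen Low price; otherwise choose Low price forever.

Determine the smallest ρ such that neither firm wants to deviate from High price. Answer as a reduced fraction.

3/11

15/(1−ρ) ≥ 18 + 7ρ/(1−ρ)
15 ≥ 18 − 11ρ
ρ ≥ 3/11.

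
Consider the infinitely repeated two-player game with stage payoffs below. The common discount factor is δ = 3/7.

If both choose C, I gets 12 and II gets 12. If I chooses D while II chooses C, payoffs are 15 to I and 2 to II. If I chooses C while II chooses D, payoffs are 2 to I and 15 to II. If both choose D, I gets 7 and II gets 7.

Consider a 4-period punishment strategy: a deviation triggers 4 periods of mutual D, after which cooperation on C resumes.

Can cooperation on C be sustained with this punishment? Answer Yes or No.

Yes

A one-shot deviation gives 15 now, then 7 for 4 periods, then back to 12.
Gain from deviating: (15−12) today; loss: (12−7) in each of the next 4 periods.
No-deviation condition: (12−7)(δ+…+δ^4) ≥ 15−12, i.e. δ+…+δ^4 ≥ 3/5.
At δ = 3/7: δ+…+δ^4 = 0.7247 ≥ 0.6000.
So cooperation is sustainable.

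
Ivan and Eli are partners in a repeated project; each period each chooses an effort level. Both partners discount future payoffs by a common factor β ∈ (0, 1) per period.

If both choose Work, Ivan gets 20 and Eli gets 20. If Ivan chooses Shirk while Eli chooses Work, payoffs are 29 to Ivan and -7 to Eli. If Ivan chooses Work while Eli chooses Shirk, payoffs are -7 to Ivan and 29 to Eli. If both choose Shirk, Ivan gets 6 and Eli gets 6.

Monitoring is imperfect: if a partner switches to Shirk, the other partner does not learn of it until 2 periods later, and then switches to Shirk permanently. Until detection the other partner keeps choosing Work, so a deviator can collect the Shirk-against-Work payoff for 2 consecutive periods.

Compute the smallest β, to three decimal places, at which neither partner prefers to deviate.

0.626

The best deviation is to choose Shirk for all 2 undetected periods, earning 29 each, then 6 forever once detected.
Deviation value: 29(1−β^2)/(1−β) + 6β^2/(1−β); cooperation value: 20/(1−β).
IC: 20 ≥ 29(1−β^2) + 6β^2 = 29 − 23β^2.
So β^2 ≥ 9/23, giving β ≥ (9/23)^(1/2) ≈ 0.626.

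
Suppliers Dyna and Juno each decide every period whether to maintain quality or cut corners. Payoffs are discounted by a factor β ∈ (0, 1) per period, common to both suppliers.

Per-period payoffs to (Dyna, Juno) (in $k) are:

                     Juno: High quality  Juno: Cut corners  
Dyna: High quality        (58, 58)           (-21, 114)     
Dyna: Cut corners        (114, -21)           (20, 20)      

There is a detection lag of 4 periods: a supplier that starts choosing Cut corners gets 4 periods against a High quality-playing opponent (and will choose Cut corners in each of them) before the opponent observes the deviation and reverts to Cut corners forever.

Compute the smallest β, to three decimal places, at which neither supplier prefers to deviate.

Deviating for the 4 undetected periods gains 114−58 = 56 per period over cooperation, then loses 58−20 = 38 per period forever once punishment starts.
Gain: 56(1 + β + … + β^3); loss: 38·β^4/(1−β).
No profitable deviation ⇔ 56(1−β^4) ≤ 38·β^4, i.e. β^4 ≥ 56/(56+38) = 28/47.
Hence β ≥ (28/47)^(1/4) ≈ 0.879.

0.879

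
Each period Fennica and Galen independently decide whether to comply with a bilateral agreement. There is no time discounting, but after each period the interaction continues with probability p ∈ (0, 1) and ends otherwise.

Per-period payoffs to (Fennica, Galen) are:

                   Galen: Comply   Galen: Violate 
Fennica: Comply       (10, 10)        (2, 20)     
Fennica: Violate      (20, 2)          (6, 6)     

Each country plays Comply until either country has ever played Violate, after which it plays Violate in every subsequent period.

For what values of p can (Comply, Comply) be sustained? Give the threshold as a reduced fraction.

Expected cooperation value is 10 + p·10 + p²·10 + … = 10/(1−p); deviation gives 20 + p·6/(1−p).
10 ≥ 20(1−p) + 6p ⇒ 14p ≥ 10 ⇒ p ≥ 10/14 = 5/7.

5/7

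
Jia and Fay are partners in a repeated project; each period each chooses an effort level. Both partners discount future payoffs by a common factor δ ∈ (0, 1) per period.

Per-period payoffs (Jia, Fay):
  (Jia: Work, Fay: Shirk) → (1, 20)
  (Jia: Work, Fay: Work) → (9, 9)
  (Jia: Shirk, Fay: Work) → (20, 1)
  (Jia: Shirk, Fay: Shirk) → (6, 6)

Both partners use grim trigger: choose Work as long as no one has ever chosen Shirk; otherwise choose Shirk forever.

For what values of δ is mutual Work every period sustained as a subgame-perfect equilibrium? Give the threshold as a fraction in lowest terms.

11/14

One-period gain from deviating is 20 − 9 = 11. The loss is 9 − 6 = 3 in every subsequent period, with present value 3·δ/(1−δ).
Deviation is unprofitable when 3·δ/(1−δ) ≥ 11, i.e. δ/(1−δ) ≥ 11/3.
Equivalently δ ≥ 11/(11+3) = 11/14.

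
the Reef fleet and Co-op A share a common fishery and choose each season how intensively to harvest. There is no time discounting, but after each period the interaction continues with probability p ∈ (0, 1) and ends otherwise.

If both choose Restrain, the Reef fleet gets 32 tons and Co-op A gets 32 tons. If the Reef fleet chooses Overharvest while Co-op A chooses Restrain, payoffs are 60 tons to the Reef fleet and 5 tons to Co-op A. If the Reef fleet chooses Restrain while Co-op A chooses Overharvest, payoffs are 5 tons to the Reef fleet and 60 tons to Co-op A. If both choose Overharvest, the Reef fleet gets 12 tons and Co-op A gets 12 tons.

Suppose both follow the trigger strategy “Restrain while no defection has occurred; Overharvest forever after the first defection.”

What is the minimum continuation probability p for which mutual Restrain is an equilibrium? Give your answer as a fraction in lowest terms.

7/12

With no time discounting, the continuation probability p plays the role of the discount factor.
Grim-trigger IC: 32/(1−p) ≥ 60 + 12p/(1−p) ⇒ p ≥ (60−32)/(60−12) = 7/12.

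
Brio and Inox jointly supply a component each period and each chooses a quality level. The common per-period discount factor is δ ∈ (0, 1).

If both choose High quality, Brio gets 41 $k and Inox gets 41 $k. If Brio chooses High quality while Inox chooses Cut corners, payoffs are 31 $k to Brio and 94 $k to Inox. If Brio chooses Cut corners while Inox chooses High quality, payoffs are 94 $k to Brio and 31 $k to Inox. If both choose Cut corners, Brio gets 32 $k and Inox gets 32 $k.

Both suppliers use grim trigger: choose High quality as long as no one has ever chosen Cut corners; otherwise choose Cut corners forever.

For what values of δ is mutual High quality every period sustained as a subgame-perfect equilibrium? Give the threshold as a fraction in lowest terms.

Under grim trigger the critical discount factor is (T−C)/(T−P) with T = 94, C = 41, P = 32.
δ* = (94−41)/(94−32) = 53/62.

53/62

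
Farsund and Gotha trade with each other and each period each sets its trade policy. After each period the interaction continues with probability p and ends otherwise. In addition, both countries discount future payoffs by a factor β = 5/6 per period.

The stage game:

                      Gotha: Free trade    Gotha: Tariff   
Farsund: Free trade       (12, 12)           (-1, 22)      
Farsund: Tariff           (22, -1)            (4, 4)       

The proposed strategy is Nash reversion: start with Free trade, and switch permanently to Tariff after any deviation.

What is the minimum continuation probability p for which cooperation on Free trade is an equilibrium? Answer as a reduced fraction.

With continuation probability p and discount β, the effective per-period discount factor is βp.
Grim-trigger IC: βp ≥ (22−12)/(22−4) = 5/9.
So p ≥ (5/9)/(5/6) = 2/3.

2/3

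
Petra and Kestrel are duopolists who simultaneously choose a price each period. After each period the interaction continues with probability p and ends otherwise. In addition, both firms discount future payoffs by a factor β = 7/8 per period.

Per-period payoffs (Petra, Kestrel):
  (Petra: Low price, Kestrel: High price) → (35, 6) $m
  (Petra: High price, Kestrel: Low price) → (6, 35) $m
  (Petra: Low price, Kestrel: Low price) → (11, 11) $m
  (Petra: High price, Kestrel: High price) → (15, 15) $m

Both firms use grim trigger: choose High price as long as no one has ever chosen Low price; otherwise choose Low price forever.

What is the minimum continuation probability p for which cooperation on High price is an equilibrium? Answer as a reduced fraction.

20/21

With continuation probability p and discount β, the effective per-period discount factor is βp.
Grim-trigger IC: βp ≥ (35−15)/(35−11) = 5/6.
So p ≥ (5/6)/(7/8) = 20/21.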